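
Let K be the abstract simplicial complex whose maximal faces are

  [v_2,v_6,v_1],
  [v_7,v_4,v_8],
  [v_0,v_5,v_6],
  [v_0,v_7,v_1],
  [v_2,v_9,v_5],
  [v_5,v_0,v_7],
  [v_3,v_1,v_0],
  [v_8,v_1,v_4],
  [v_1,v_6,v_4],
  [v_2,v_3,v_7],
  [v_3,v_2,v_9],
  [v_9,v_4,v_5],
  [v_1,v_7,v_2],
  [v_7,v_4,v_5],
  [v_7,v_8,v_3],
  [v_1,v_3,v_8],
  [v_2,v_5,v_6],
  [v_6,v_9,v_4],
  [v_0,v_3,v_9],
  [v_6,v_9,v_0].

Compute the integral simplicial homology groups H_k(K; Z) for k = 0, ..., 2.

H_0 = Z,  H_1 = Z ⊕ Z/2Z,  H_2 = 0.

We work with the vertex ordering v_0 < v_1 < v_2 < v_3 < v_4 < v_5 < v_6 < v_7 < v_8 < v_9. The simplices of K, each written with vertices in increasing order, are:

  0-simplices (10): [v_0], [v_1], [v_2], [v_3], [v_4], [v_5], [v_6], [v_7], [v_8], [v_9]
  1-simplices (30): (30 of them)
  2-simplices (20): (20 of them)

Hence C_0 ≅ Z^10, C_1 ≅ Z^30, C_2 ≅ Z^20.

Boundary ∂_1: C_1 → C_0 maps an edge to its endpoints' difference, ∂[p,q] = q − p.
The resulting 10×30 matrix has rank 9, and its Smith normal form has invariant factors (1,1,1,1,1,1,1,1,1).

∂_2: C_2 → C_1 acts by ∂[p,q,r] = [q,r] − [p,r] + [p,q]. For instance
  ∂[v_2,v_5,v_6] = [v_5,v_6] − [v_2,v_6] + [v_2,v_5],
  ∂[v_0,v_6,v_9] = [v_6,v_9] − [v_0,v_9] + [v_0,v_6].
The resulting 30×20 matrix has rank 20, and its Smith normal form has invariant factors (1,1,1,1,1,1,1,1,1,1,1,1,1,1,1,1,1,1,1,2).

Reading off H_k = ker ∂_k / im ∂_{k+1}:

  H_0: rank C_0 − rank ∂_1 = 10 − 9 = 1, and the invariant factors of ∂_1 are all 1, so H_0 ≅ Z.
  H_1: rank ker ∂_1 − rank ∂_2 = (30 − 9) − 20 = 1, and ∂_2 has invariant factor 2 > 1, so H_1 ≅ Z ⊕ Z/2Z.
  H_2: rank ker ∂_2 − rank ∂_3 = (20 − 20) − 0 = 0, and there is no ∂_3, so H_2 ≅ 0.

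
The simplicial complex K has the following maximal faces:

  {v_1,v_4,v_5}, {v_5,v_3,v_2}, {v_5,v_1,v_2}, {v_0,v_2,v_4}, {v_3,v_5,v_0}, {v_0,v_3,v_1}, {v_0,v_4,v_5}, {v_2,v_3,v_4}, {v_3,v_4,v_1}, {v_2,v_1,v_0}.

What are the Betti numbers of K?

Take the total order v_0 < v_1 < v_2 < v_3 < v_4 < v_5 on the vertex set. Then K (dimension 2) consists of the simplices:

  0-simplices (6): [v_0], [v_1], [v_2], [v_3], [v_4], [v_5]
  1-simplices (15): (15 of them)
  2-simplices (10): [v_0,v_1,v_2], [v_0,v_1,v_3], [v_0,v_2,v_4], [v_0,v_3,v_5], [v_0,v_4,v_5], [v_1,v_2,v_5], [v_1,v_3,v_4], [v_1,v_4,v_5], [v_2,v_3,v_4], [v_2,v_3,v_5]

giving chain groups C_0 ≅ Z^6, C_1 ≅ Z^15, C_2 ≅ Z^10.

∂_1: C_1 → C_0 is given by ∂[p,q] = [q] − [p]. For instance
  ∂[v_0,v_1] = [v_1] − [v_0].
This gives a 6×15 integer matrix of rank 5; reducing to Smith normal form yields diagonal entries (1,1,1,1,1).

The boundary map ∂_2: C_2 → C_1 maps a triangle to the signed sum of its edges. For instance
  ∂[v_0,v_1,v_3] = [v_1,v_3] − [v_0,v_3] + [v_0,v_1],
  ∂[v_1,v_4,v_5] = [v_4,v_5] − [v_1,v_5] + [v_1,v_4].
This gives a 15×10 integer matrix of rank 10; reducing to Smith normal form yields diagonal entries (1,1,1,1,1,1,1,1,1,2).

From H_k ≅ ker(∂_k) / im(∂_{k+1}) we obtain:

  H_0: rank C_0 − rank ∂_1 = 6 − 5 = 1, and the invariant factors of ∂_1 are all 1, so H_0 ≅ Z.
  H_1: rank ker ∂_1 − rank ∂_2 = (15 − 5) − 10 = 0, and ∂_2 has invariant factor 2 > 1, so H_1 ≅ Z/2.
  H_2: rank ker ∂_2 − rank ∂_3 = (10 − 10) − 0 = 0, and there is no ∂_3, so H_2 ≅ 0.

Hence the Betti numbers are b_0 = 1, b_1 = 0, b_2 = 0.

b_0 = 1, b_1 = 0, b_2 = 0.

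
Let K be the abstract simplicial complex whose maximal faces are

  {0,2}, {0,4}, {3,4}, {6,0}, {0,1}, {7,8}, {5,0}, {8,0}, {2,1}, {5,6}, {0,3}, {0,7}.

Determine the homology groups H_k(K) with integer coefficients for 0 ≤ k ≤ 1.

H_0 = Z,  H_1 = Z^4.

Take the total order 0 < 1 < 2 < 3 < 4 < 5 < 6 < 7 < 8 on the vertex set. Then K (dimension 1) consists of the simplices:

  0-simplices (9): [0], [1], [2], [3], [4], [5], [6], [7], [8]
  1-simplices (12): [0,1], [0,2], [0,3], [0,4], [0,5], [0,6], [0,7], [0,8], [1,2], [3,4], [5,6], [7,8]

giving chain groups C_0 ≅ Z^9, C_1 ≅ Z^12.

∂_1: C_1 → C_0 sends each edge [p,q] (with p < q) to q − p. For instance
  ∂[0,2] = [2] − [0].
As a 9×12 matrix over Z this has rank 8, with invariant factors (1,1,1,1,1,1,1,1).

From H_k ≅ ker(∂_k) / im(∂_{k+1}) we obtain:

  H_0: rank C_0 − rank ∂_1 = 9 − 8 = 1, and the invariant factors of ∂_1 are all 1, so H_0 ≅ Z.
  H_1: rank ker ∂_1 − rank ∂_2 = (12 − 8) − 0 = 4, and there is no ∂_2, so H_1 ≅ Z^4.

As a check, the Euler characteristic is 9 − 12 = -3, which agrees with 1 − 4 = -3.
(K is a triangulation of a wedge of 4 circles.)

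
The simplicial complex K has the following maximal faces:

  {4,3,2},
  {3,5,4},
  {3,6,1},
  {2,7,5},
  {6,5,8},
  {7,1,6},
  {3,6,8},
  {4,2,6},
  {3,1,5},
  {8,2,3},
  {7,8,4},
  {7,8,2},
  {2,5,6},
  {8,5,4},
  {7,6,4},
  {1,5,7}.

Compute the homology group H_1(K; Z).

Fix the vertex order 1 < 2 < 3 < 4 < 5 < 6 < 7 < 8 and write every simplex with vertices in increasing order. Then dim K = 2 and the simplices of K are:

  0-simplices (8): [1], [2], [3], [4], [5], [6], [7], [8]
  1-simplices (24): (24 of them)
  2-simplices (16): [1,3,5], [1,3,6], [1,5,7], [1,6,7], [2,3,4], [2,3,8], [2,4,6], [2,5,6], [2,5,7], [2,7,8], [3,4,5], [3,6,8], [4,5,8], [4,6,7], [4,7,8], [5,6,8]

so the chain groups are C_0 ≅ Z^8, C_1 ≅ Z^24, C_2 ≅ Z^16.

The boundary map ∂_1: C_1 → C_0 sends each edge [p,q] (with p < q) to q − p. For instance
  ∂[2,8] = [8] − [2].
As a 8×24 matrix over Z this has rank 7, with invariant factors (1,1,1,1,1,1,1).

The boundary map ∂_2: C_2 → C_1 sends each 2-simplex [p,q,r] to [q,r] − [p,r] + [p,q]. For instance
  ∂[4,7,8] = [7,8] − [4,8] + [4,7],
  ∂[1,5,7] = [5,7] − [1,7] + [1,5].
This gives a 24×16 integer matrix of rank 15; reducing to Smith normal form yields diagonal entries (1,1,1,1,1,1,1,1,1,1,1,1,1,1,1).

From H_k ≅ ker(∂_k) / im(∂_{k+1}) we obtain:

  H_1: rank ker ∂_1 − rank ∂_2 = (24 − 7) − 15 = 2, and the invariant factors of ∂_2 are all 1, so H_1 ≅ Z^2.

H_1 = Z^2.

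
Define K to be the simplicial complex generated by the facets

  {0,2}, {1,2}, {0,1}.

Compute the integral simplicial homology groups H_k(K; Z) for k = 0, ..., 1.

Fix the vertex order 0 < 1 < 2 and write every simplex with vertices in increasing order. Then dim K = 1 and the simplices of K are:

  0-simplices (3): [0], [1], [2]
  1-simplices (3): [0,1], [0,2], [1,2]

Hence C_0 ≅ Z^3, C_1 ≅ Z^3.

Boundary ∂_1: C_1 → C_0 maps an edge to its endpoints' difference, ∂[p,q] = q − p. For instance
  ∂[0,1] = [1] − [0].
As a 3×3 matrix over Z this has rank 2, with invariant factors (1,1).

Now H_k = ker ∂_k / im ∂_{k+1}, so:

  H_0: rank C_0 − rank ∂_1 = 3 − 2 = 1, and the invariant factors of ∂_1 are all 1, so H_0 ≅ Z.
  H_1: rank ker ∂_1 − rank ∂_2 = (3 − 2) − 0 = 1, and there is no ∂_2, so H_1 ≅ Z.

H_0 = Z,  H_1 = Z.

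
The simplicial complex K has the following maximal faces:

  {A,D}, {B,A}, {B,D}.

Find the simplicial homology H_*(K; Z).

K has 3 vertices, 3 edges.
rank ∂_0 = 0, rank ∂_1 = 2 ⇒ b_0 = 3 − 0 − 2 = 1; all invariant factors of ∂_1 are 1 so no torsion. So H_0 = Z.
rank ∂_1 = 2, rank ∂_2 = 0 ⇒ b_1 = 3 − 2 − 0 = 1. So H_1 = Z.

H_0 ≅ Z,  H_1 ≅ Z.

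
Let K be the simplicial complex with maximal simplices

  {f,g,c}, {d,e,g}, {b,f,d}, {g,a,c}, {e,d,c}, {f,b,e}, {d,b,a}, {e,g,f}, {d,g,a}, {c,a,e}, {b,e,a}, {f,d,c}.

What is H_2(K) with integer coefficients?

Fix the vertex order a < b < c < d < e < f < g and write every simplex with vertices in increasing order. Then dim K = 2 and the simplices of K are:

  0-simplices (7): a, b, c, d, e, f, g
  1-simplices (18): ab, ac, ad, ae, ag, bd, be, bf, cd, ce, cf, cg, de, df, dg, ef, eg, fg
  2-simplices (12): abd, abe, ace, acg, adg, bdf, bef, cde, cdf, cfg, deg, efg

so the chain groups are C_0 ≅ Z^7, C_1 ≅ Z^18, C_2 ≅ Z^12.

Boundary ∂_1: C_1 → C_0 is given by ∂[p,q] = [q] − [p]. For instance
  ∂cf = f − c.
As a 7×18 matrix over Z this has rank 6, with invariant factors (1,1,1,1,1,1).

Boundary ∂_2: C_2 → C_1 sends each 2-simplex [p,q,r] to [q,r] − [p,r] + [p,q]. For instance
  ∂cde = de − ce + cd,
  ∂abe = be − ae + ab.
The 18×12 boundary matrix has rank 12 and Smith normal form diag(1,1,1,1,1,1,1,1,1,1,1,2).

Computing H_k = (kernel of ∂_k) / (image of ∂_{k+1}):

  H_2: rank ker ∂_2 − rank ∂_3 = (12 − 12) − 0 = 0, and there is no ∂_3, so H_2 = 0.

H_2 = 0.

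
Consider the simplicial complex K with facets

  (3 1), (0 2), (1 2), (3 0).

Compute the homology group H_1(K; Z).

H_1 ≅ Z.

We work with the vertex ordering 0 < 1 < 2 < 3. The simplices of K, each written with vertices in increasing order, are:

  0-simplices (4): [0], [1], [2], [3]
  1-simplices (4): [0,2], [0,3], [1,2], [1,3]

giving chain groups C_0 ≅ Z^4, C_1 ≅ Z^4.

∂_1: C_1 → C_0 sends each edge [p,q] (with p < q) to q − p.
The 4×4 boundary matrix has rank 3 and Smith normal form diag(1,1,1).

From H_k ≅ ker(∂_k) / im(∂_{k+1}) we obtain:

  H_1: rank ker ∂_1 − rank ∂_2 = (4 − 3) − 0 = 1, and there is no ∂_2, so H_1 ≅ Z.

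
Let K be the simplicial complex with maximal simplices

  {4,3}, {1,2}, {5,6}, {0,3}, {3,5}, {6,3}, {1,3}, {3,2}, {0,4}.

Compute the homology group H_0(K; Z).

K has 7 vertices, 9 edges.
rank ∂_0 = 0, rank ∂_1 = 6 ⇒ b_0 = 7 − 0 − 6 = 1; all invariant factors of ∂_1 are 1 so no torsion. So H_0 = Z.

H_0 ≅ Z.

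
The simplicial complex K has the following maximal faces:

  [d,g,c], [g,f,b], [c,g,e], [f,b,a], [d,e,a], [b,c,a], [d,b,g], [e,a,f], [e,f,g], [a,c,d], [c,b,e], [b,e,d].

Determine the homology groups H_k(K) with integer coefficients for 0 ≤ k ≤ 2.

Take the total order a < b < c < d < e < f < g on the vertex set. Then K (dimension 2) consists of the simplices:

  0-simplices (7): a, b, c, d, e, f, g
  1-simplices (18): ab, ac, ad, ae, af, bc, bd, be, bf, bg, cd, ce, cg, de, dg, ef, eg, fg
  2-simplices (12): abc, abf, acd, ade, aef, bce, bde, bdg, bfg, cdg, ceg, efg

so the chain groups are C_0 ≅ Z^7, C_1 ≅ Z^18, C_2 ≅ Z^12.

Boundary ∂_1: C_1 → C_0 sends each edge [p,q] (with p < q) to q − p.
The resulting 7×18 matrix has rank 6, and its Smith normal form has invariant factors (1,1,1,1,1,1).

Boundary ∂_2: C_2 → C_1 maps a triangle to the signed sum of its edges. For instance
  ∂bce = ce − be + bc,
  ∂bdg = dg − bg + bd.
As a 18×12 matrix over Z this has rank 12, with invariant factors (1,1,1,1,1,1,1,1,1,1,1,2).

Reading off H_k = ker ∂_k / im ∂_{k+1}:

  H_0: rank C_0 − rank ∂_1 = 7 − 6 = 1, and the invariant factors of ∂_1 are all 1, so H_0 ≅ Z.
  H_1: rank ker ∂_1 − rank ∂_2 = (18 − 6) − 12 = 0, and ∂_2 has invariant factor 2 > 1, so H_1 ≅ Z/2Z.
  H_2: rank ker ∂_2 − rank ∂_3 = (12 − 12) − 0 = 0, and there is no ∂_3, so H_2 ≅ 0.

As a check, the Euler characteristic is 7 − 18 + 12 = 1, which agrees with 1 − 0 + 0 = 1.

H_0 ≅ Z,  H_1 ≅ Z/2Z,  H_2 = 0.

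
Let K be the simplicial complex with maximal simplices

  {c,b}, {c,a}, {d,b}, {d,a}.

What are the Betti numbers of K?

b_0 = 1, b_1 = 1.

Take the total order a < b < c < d on the vertex set. Then K (dimension 1) consists of the simplices:

  0-simplices (4): a, b, c, d
  1-simplices (4): ac, ad, bc, bd

so the chain groups are C_0 ≅ Z^4, C_1 ≅ Z^4.

The boundary map ∂_1: C_1 → C_0 sends each edge [p,q] (with p < q) to q − p. For instance
  ∂bd = d − b.
The resulting 4×4 matrix has rank 3, and its Smith normal form has invariant factors (1,1,1).

Now H_k = ker ∂_k / im ∂_{k+1}, so:

  H_0: rank C_0 − rank ∂_1 = 4 − 3 = 1, and the invariant factors of ∂_1 are all 1, so H_0 ≅ Z.
  H_1: rank ker ∂_1 − rank ∂_2 = (4 − 3) − 0 = 1, and there is no ∂_2, so H_1 ≅ Z.

Hence the Betti numbers are b_0 = 1, b_1 = 1.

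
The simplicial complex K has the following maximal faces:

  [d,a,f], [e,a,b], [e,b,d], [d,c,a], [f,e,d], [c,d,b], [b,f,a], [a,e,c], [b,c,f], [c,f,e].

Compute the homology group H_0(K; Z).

Fix the vertex order a < b < c < d < e < f and write every simplex with vertices in increasing order. Then dim K = 2 and the simplices of K are:

  0-simplices (6): a, b, c, d, e, f
  1-simplices (15): ab, ac, ad, ae, af, bc, bd, be, bf, cd, ce, cf, de, df, ef
  2-simplices (10): abe, abf, acd, ace, adf, bcd, bcf, bde, cef, def

so the chain groups are C_0 ≅ Z^6, C_1 ≅ Z^15, C_2 ≅ Z^10.

The boundary map ∂_1: C_1 → C_0 sends each edge [p,q] (with p < q) to q − p.
This gives a 6×15 integer matrix of rank 5; reducing to Smith normal form yields diagonal entries (1,1,1,1,1).

The boundary map ∂_2: C_2 → C_1 sends each 2-simplex [p,q,r] to [q,r] − [p,r] + [p,q]. For instance
  ∂ace = ce − ae + ac,
  ∂abf = bf − af + ab.
As a 15×10 matrix over Z this has rank 10, with invariant factors (1,1,1,1,1,1,1,1,1,2).

Computing H_k = (kernel of ∂_k) / (image of ∂_{k+1}):

  H_0: rank C_0 − rank ∂_1 = 6 − 5 = 1, and the invariant factors of ∂_1 are all 1, so H_0 = Z.

H_0 = Z.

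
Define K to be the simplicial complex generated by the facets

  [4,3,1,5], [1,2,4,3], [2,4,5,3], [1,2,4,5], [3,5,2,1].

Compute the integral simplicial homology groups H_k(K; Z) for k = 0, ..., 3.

We work with the vertex ordering 1 < 2 < 3 < 4 < 5. The simplices of K, each written with vertices in increasing order, are:

  0-simplices (5): [1], [2], [3], [4], [5]
  1-simplices (10): [1,2], [1,3], [1,4], [1,5], [2,3], [2,4], [2,5], [3,4], [3,5], [4,5]
  2-simplices (10): [1,2,3], [1,2,4], [1,2,5], [1,3,4], [1,3,5], [1,4,5], [2,3,4], [2,3,5], [2,4,5], [3,4,5]
  3-simplices (5): [1,2,3,4], [1,2,3,5], [1,2,4,5], [1,3,4,5], [2,3,4,5]

so the chain groups are C_0 ≅ Z^5, C_1 ≅ Z^10, C_2 ≅ Z^10, C_3 ≅ Z^5.

The boundary map ∂_1: C_1 → C_0 sends each edge [p,q] (with p < q) to q − p.
This gives a 5×10 integer matrix of rank 4; reducing to Smith normal form yields diagonal entries (1,1,1,1).

Boundary ∂_2: C_2 → C_1 acts by ∂[p,q,r] = [q,r] − [p,r] + [p,q]. For instance
  ∂[1,4,5] = [4,5] − [1,5] + [1,4],
  ∂[1,3,5] = [3,5] − [1,5] + [1,3].
This gives a 10×10 integer matrix of rank 6; reducing to Smith normal form yields diagonal entries (1,1,1,1,1,1).

Boundary ∂_3: C_3 → C_2 sends each 3-simplex σ to the alternating sum Σ_i (−1)^i (σ with its i-th vertex removed). For instance
  ∂[1,2,4,5] = [2,4,5] − [1,4,5] + [1,2,5] − [1,2,4],
  ∂[1,3,4,5] = [3,4,5] − [1,4,5] + [1,3,5] − [1,3,4].
The resulting 10×5 matrix has rank 4, and its Smith normal form has invariant factors (1,1,1,1).

Reading off H_k = ker ∂_k / im ∂_{k+1}:

  H_0: rank C_0 − rank ∂_1 = 5 − 4 = 1, and the invariant factors of ∂_1 are all 1, so H_0 ≅ Z.
  H_1: rank ker ∂_1 − rank ∂_2 = (10 − 4) − 6 = 0, and the invariant factors of ∂_2 are all 1, so H_1 ≅ 0.
  H_2: rank ker ∂_2 − rank ∂_3 = (10 − 6) − 4 = 0, and the invariant factors of ∂_3 are all 1, so H_2 ≅ 0.
  H_3: rank ker ∂_3 − rank ∂_4 = (5 − 4) − 0 = 1, and there is no ∂_4, so H_3 ≅ Z.

As a check, the Euler characteristic is 5 − 10 + 10 − 5 = 0, which agrees with 1 − 0 + 0 − 1 = 0.

H_0 ≅ Z,  H_1 = 0,  H_2 = 0,  H_3 ≅ Z.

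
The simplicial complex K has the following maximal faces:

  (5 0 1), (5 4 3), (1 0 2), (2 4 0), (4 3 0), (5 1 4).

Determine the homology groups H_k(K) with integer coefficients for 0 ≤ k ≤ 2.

H_0 ≅ Z,  H_1 ≅ Z,  H_2 = 0.

K has 6 vertices, 12 edges, 6 triangles.
rank ∂_0 = 0, rank ∂_1 = 5 ⇒ b_0 = 6 − 0 − 5 = 1; all invariant factors of ∂_1 are 1 so no torsion. So H_0 = Z.
rank ∂_1 = 5, rank ∂_2 = 6 ⇒ b_1 = 12 − 5 − 6 = 1; all invariant factors of ∂_2 are 1 so no torsion. So H_1 = Z.
rank ∂_2 = 6, rank ∂_3 = 0 ⇒ b_2 = 6 − 6 − 0 = 0. So H_2 = 0.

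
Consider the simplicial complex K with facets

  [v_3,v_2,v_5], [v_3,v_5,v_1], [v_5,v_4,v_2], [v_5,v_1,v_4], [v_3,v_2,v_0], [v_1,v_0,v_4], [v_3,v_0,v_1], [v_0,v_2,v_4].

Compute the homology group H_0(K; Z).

H_0 ≅ Z.

Take the total order v_0 < v_1 < v_2 < v_3 < v_4 < v_5 on the vertex set. Then K (dimension 2) consists of the simplices:

  0-simplices (6): [v_0], [v_1], [v_2], [v_3], [v_4], [v_5]
  1-simplices (12): [v_0,v_1], [v_0,v_2], [v_0,v_3], [v_0,v_4], [v_1,v_3], [v_1,v_4], [v_1,v_5], [v_2,v_3], [v_2,v_4], [v_2,v_5], [v_3,v_5], [v_4,v_5]
  2-simplices (8): [v_0,v_1,v_3], [v_0,v_1,v_4], [v_0,v_2,v_3], [v_0,v_2,v_4], [v_1,v_3,v_5], [v_1,v_4,v_5], [v_2,v_3,v_5], [v_2,v_4,v_5]

Hence C_0 ≅ Z^6, C_1 ≅ Z^12, C_2 ≅ Z^8.

The boundary map ∂_1: C_1 → C_0 sends each edge [p,q] (with p < q) to q − p.
This gives a 6×12 integer matrix of rank 5; reducing to Smith normal form yields diagonal entries (1,1,1,1,1).

Boundary ∂_2: C_2 → C_1 acts by ∂[p,q,r] = [q,r] − [p,r] + [p,q]. For instance
  ∂[v_1,v_4,v_5] = [v_4,v_5] − [v_1,v_5] + [v_1,v_4],
  ∂[v_2,v_3,v_5] = [v_3,v_5] − [v_2,v_5] + [v_2,v_3].
The resulting 12×8 matrix has rank 7, and its Smith normal form has invariant factors (1,1,1,1,1,1,1).

Computing H_k = (kernel of ∂_k) / (image of ∂_{k+1}):

  H_0: rank C_0 − rank ∂_1 = 6 − 5 = 1, and the invariant factors of ∂_1 are all 1, so H_0 = Z.

(K is a triangulation of the 2-sphere S^2.)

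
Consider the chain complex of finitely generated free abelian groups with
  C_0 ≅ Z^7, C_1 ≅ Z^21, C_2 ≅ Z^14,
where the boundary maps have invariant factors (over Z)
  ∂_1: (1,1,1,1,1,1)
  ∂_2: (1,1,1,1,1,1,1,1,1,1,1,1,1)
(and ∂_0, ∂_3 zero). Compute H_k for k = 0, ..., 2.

H_0: b_0 = 7 − 0 − 6 = 1; torsion from ∂_1 factors > 1: none. So H_0 = Z.
H_1: b_1 = 21 − 6 − 13 = 2; torsion from ∂_2 factors > 1: none. So H_1 = Z^2.
H_2: b_2 = 14 − 13 − 0 = 1; torsion from ∂_3 factors > 1: none. So H_2 = Z.

H_0 = Z,  H_1 = Z^2,  H_2 = Z.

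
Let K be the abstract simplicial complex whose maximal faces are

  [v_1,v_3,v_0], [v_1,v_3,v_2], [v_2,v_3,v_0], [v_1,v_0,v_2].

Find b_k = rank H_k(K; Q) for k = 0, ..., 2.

K has 4 vertices, 6 edges, 4 triangles.
rank ∂_0 = 0, rank ∂_1 = 3 ⇒ b_0 = 4 − 0 − 3 = 1; all invariant factors of ∂_1 are 1 so no torsion. So H_0 = Z.
rank ∂_1 = 3, rank ∂_2 = 3 ⇒ b_1 = 6 − 3 − 3 = 0; all invariant factors of ∂_2 are 1 so no torsion. So H_1 = 0.
rank ∂_2 = 3, rank ∂_3 = 0 ⇒ b_2 = 4 − 3 − 0 = 1. So H_2 = Z.

b_0 = 1, b_1 = 0, b_2 = 1.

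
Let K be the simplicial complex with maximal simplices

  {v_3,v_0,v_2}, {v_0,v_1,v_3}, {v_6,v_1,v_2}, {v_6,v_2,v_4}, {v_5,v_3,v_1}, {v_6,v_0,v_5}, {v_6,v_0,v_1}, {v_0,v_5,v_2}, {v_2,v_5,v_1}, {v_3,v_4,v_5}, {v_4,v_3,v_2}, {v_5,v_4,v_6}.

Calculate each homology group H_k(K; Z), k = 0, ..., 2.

Order the vertices as v_0 < v_1 < v_2 < v_3 < v_4 < v_5 < v_6. Listing each simplex with vertices in this order, K has dimension 2 with simplices:

  0-simplices (7): [v_0], [v_1], [v_2], [v_3], [v_4], [v_5], [v_6]
  1-simplices (18): (18 of them)
  2-simplices (12): (12 of them)

giving chain groups C_0 ≅ Z^7, C_1 ≅ Z^18, C_2 ≅ Z^12.

Boundary ∂_1: C_1 → C_0 maps an edge to its endpoints' difference, ∂[p,q] = q − p.
As a 7×18 matrix over Z this has rank 6, with invariant factors (1,1,1,1,1,1).

Boundary ∂_2: C_2 → C_1 sends each 2-simplex [p,q,r] to [q,r] − [p,r] + [p,q]. For instance
  ∂[v_1,v_3,v_5] = [v_3,v_5] − [v_1,v_5] + [v_1,v_3],
  ∂[v_0,v_5,v_6] = [v_5,v_6] − [v_0,v_6] + [v_0,v_5].
The resulting 18×12 matrix has rank 12, and its Smith normal form has invariant factors (1,1,1,1,1,1,1,1,1,1,1,2).

Now H_k = ker ∂_k / im ∂_{k+1}, so:

  H_0: rank C_0 − rank ∂_1 = 7 − 6 = 1, and the invariant factors of ∂_1 are all 1, so H_0 = Z.
  H_1: rank ker ∂_1 − rank ∂_2 = (18 − 6) − 12 = 0, and ∂_2 has invariant factor 2 > 1, so H_1 = Z_2.
  H_2: rank ker ∂_2 − rank ∂_3 = (12 − 12) − 0 = 0, and there is no ∂_3, so H_2 = 0.

(K is a triangulation of the real projective plane RP^2.)

H_0 = Z,  H_1 = Z_2,  H_2 = 0.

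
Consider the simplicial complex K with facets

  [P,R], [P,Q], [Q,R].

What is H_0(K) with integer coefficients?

H_0 ≅ Z.

Take the total order P < Q < R on the vertex set. Then K (dimension 1) consists of the simplices:

  0-simplices (3): P, Q, R
  1-simplices (3): PQ, PR, QR

so the chain groups are C_0 ≅ Z^3, C_1 ≅ Z^3.

Boundary ∂_1: C_1 → C_0 is given by ∂[p,q] = [q] − [p].
As a 3×3 matrix over Z this has rank 2, with invariant factors (1,1).

Computing H_k = (kernel of ∂_k) / (image of ∂_{k+1}):

  H_0: rank C_0 − rank ∂_1 = 3 − 2 = 1, and the invariant factors of ∂_1 are all 1, so H_0 = Z.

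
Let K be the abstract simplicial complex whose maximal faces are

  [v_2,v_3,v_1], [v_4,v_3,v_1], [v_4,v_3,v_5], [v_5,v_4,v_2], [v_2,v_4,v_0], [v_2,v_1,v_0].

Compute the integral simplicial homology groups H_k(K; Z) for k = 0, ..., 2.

Order the vertices as v_0 < v_1 < v_2 < v_3 < v_4 < v_5. Listing each simplex with vertices in this order, K has dimension 2 with simplices:

  0-simplices (6): [v_0], [v_1], [v_2], [v_3], [v_4], [v_5]
  1-simplices (12): [v_0,v_1], [v_0,v_2], [v_0,v_4], [v_1,v_2], [v_1,v_3], [v_1,v_4], [v_2,v_3], [v_2,v_4], [v_2,v_5], [v_3,v_4], [v_3,v_5], [v_4,v_5]
  2-simplices (6): [v_0,v_1,v_2], [v_0,v_2,v_4], [v_1,v_2,v_3], [v_1,v_3,v_4], [v_2,v_4,v_5], [v_3,v_4,v_5]

so the chain groups are C_0 ≅ Z^6, C_1 ≅ Z^12, C_2 ≅ Z^6.

The boundary map ∂_1: C_1 → C_0 sends each edge [p,q] (with p < q) to q − p. For instance
  ∂[v_3,v_5] = [v_5] − [v_3].
This gives a 6×12 integer matrix of rank 5; reducing to Smith normal form yields diagonal entries (1,1,1,1,1).

∂_2: C_2 → C_1 maps a triangle to the signed sum of its edges. For instance
  ∂[v_1,v_3,v_4] = [v_3,v_4] − [v_1,v_4] + [v_1,v_3],
  ∂[v_0,v_1,v_2] = [v_1,v_2] − [v_0,v_2] + [v_0,v_1].
The resulting 12×6 matrix has rank 6, and its Smith normal form has invariant factors (1,1,1,1,1,1).

From H_k ≅ ker(∂_k) / im(∂_{k+1}) we obtain:

  H_0: rank C_0 − rank ∂_1 = 6 − 5 = 1, and the invariant factors of ∂_1 are all 1, so H_0 = Z.
  H_1: rank ker ∂_1 − rank ∂_2 = (12 − 5) − 6 = 1, and the invariant factors of ∂_2 are all 1, so H_1 = Z.
  H_2: rank ker ∂_2 − rank ∂_3 = (6 − 6) − 0 = 0, and there is no ∂_3, so H_2 = 0.

As a check, the Euler characteristic is 6 − 12 + 6 = 0, which agrees with 1 − 1 + 0 = 0.

H_0 = Z,  H_1 = Z,  H_2 = 0.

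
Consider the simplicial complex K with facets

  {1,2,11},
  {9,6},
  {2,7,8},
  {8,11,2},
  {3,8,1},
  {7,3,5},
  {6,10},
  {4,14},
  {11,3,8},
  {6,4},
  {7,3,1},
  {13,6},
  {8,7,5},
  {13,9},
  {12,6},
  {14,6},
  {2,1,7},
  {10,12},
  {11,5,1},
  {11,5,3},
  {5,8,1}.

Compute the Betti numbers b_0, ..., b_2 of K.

Order the vertices as 1 < 2 < 3 < 4 < 5 < 6 < 7 < 8 < 9 < 10 < 11 < 12 < 13 < 14. Listing each simplex with vertices in this order, K has dimension 2 with simplices:

  0-simplices (14): [1], [2], [3], [4], [5], [6], [7], [8], [9], [10], [11], [12], [13], [14]
  1-simplices (27): (27 of them)
  2-simplices (12): [1,2,7], [1,2,11], [1,3,7], [1,3,8], [1,5,8], [1,5,11], [2,7,8], [2,8,11], [3,5,7], [3,5,11], [3,8,11], [5,7,8]

Hence C_0 ≅ Z^14, C_1 ≅ Z^27, C_2 ≅ Z^12.

∂_1: C_1 → C_0 is given by ∂[p,q] = [q] − [p]. For instance
  ∂[4,6] = [6] − [4].
The resulting 14×27 matrix has rank 12, and its Smith normal form has invariant factors (1,1,1,1,1,1,1,1,1,1,1,1).

The boundary map ∂_2: C_2 → C_1 acts by ∂[p,q,r] = [q,r] − [p,r] + [p,q]. For instance
  ∂[2,7,8] = [7,8] − [2,8] + [2,7],
  ∂[1,5,11] = [5,11] − [1,11] + [1,5].
The resulting 27×12 matrix has rank 12, and its Smith normal form has invariant factors (1,1,1,1,1,1,1,1,1,1,1,2).

From H_k ≅ ker(∂_k) / im(∂_{k+1}) we obtain:

  H_0: rank C_0 − rank ∂_1 = 14 − 12 = 2, and the invariant factors of ∂_1 are all 1, so H_0 ≅ Z^2.
  H_1: rank ker ∂_1 − rank ∂_2 = (27 − 12) − 12 = 3, and ∂_2 has invariant factor 2 > 1, so H_1 ≅ Z^3 ⊕ Z/2.
  H_2: rank ker ∂_2 − rank ∂_3 = (12 − 12) − 0 = 0, and there is no ∂_3, so H_2 ≅ 0.

Hence the Betti numbers are b_0 = 2, b_1 = 3, b_2 = 0.

b_0 = 2, b_1 = 3, b_2 = 0.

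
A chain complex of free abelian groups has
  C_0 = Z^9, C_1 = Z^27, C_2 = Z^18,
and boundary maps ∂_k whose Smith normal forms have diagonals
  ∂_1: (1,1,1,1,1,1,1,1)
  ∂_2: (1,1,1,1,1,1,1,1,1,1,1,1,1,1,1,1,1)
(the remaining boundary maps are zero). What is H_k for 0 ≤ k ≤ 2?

H_0: b_0 = 9 − 0 − 8 = 1; torsion from ∂_1 factors > 1: none. So H_0 ≅ Z.
H_1: b_1 = 27 − 8 − 17 = 2; torsion from ∂_2 factors > 1: none. So H_1 ≅ Z^2.
H_2: b_2 = 18 − 17 − 0 = 1; torsion from ∂_3 factors > 1: none. So H_2 ≅ Z.

H_0 ≅ Z,  H_1 ≅ Z^2,  H_2 ≅ Z.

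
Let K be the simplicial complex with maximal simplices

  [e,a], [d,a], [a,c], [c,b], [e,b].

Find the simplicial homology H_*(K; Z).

H_0 = Z,  H_1 = Z.

Take the total order a < b < c < d < e on the vertex set. Then K (dimension 1) consists of the simplices:

  0-simplices (5): a, b, c, d, e
  1-simplices (5): ac, ad, ae, bc, be

so the chain groups are C_0 ≅ Z^5, C_1 ≅ Z^5.

∂_1: C_1 → C_0 maps an edge to its endpoints' difference, ∂[p,q] = q − p.
This gives a 5×5 integer matrix of rank 4; reducing to Smith normal form yields diagonal entries (1,1,1,1).

Reading off H_k = ker ∂_k / im ∂_{k+1}:

  H_0: rank C_0 − rank ∂_1 = 5 − 4 = 1, and the invariant factors of ∂_1 are all 1, so H_0 = Z.
  H_1: rank ker ∂_1 − rank ∂_2 = (5 − 4) − 0 = 1, and there is no ∂_2, so H_1 = Z.

As a check, the Euler characteristic is 5 − 5 = 0, which agrees with 1 − 1 = 0.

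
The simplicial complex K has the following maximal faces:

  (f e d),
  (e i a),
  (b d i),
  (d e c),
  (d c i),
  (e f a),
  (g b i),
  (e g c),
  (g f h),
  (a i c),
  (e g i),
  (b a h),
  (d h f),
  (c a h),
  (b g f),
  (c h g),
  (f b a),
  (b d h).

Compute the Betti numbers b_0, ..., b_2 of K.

Fix the vertex order a < b < c < d < e < f < g < h < i and write every simplex with vertices in increasing order. Then dim K = 2 and the simplices of K are:

  0-simplices (9): a, b, c, d, e, f, g, h, i
  1-simplices (27): ab, ac, ae, af, ah, ai, bd, bf, bg, bh, bi, cd, ce, cg, ch, ci, de, df, dh, di, ef, eg, ei, fg, fh, gh, gi
  2-simplices (18): abf, abh, ach, aci, aef, aei, bdh, bdi, bfg, bgi, cde, cdi, ceg, cgh, def, dfh, egi, fgh

so the chain groups are C_0 ≅ Z^9, C_1 ≅ Z^27, C_2 ≅ Z^18.

∂_1: C_1 → C_0 is given by ∂[p,q] = [q] − [p]. For instance
  ∂ci = i − c.
The 9×27 boundary matrix has rank 8 and Smith normal form diag(1,1,1,1,1,1,1,1).

The boundary map ∂_2: C_2 → C_1 sends each 2-simplex [p,q,r] to [q,r] − [p,r] + [p,q]. For instance
  ∂def = ef − df + de,
  ∂ceg = eg − cg + ce.
The 27×18 boundary matrix has rank 18 and Smith normal form diag(1,1,1,1,1,1,1,1,1,1,1,1,1,1,1,1,1,2).

Now H_k = ker ∂_k / im ∂_{k+1}, so:

  H_0: rank C_0 − rank ∂_1 = 9 − 8 = 1, and the invariant factors of ∂_1 are all 1, so H_0 ≅ Z.
  H_1: rank ker ∂_1 − rank ∂_2 = (27 − 8) − 18 = 1, and ∂_2 has invariant factor 2 > 1, so H_1 ≅ Z ⊕ Z_2.
  H_2: rank ker ∂_2 − rank ∂_3 = (18 − 18) − 0 = 0, and there is no ∂_3, so H_2 ≅ 0.

Hence the Betti numbers are b_0 = 1, b_1 = 1, b_2 = 0.

b_0 = 1, b_1 = 1, b_2 = 0.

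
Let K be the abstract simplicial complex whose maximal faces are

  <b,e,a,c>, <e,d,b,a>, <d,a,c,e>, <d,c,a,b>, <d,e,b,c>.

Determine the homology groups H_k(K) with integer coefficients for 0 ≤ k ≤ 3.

H_0 = Z,  H_1 = 0,  H_2 = 0,  H_3 = Z.

We work with the vertex ordering a < b < c < d < e. The simplices of K, each written with vertices in increasing order, are:

  0-simplices (5): a, b, c, d, e
  1-simplices (10): ab, ac, ad, ae, bc, bd, be, cd, ce, de
  2-simplices (10): abc, abd, abe, acd, ace, ade, bcd, bce, bde, cde
  3-simplices (5): abcd, abce, abde, acde, bcde

giving chain groups C_0 ≅ Z^5, C_1 ≅ Z^10, C_2 ≅ Z^10, C_3 ≅ Z^5.

∂_1: C_1 → C_0 maps an edge to its endpoints' difference, ∂[p,q] = q − p. For instance
  ∂ae = e − a.
The 5×10 boundary matrix has rank 4 and Smith normal form diag(1,1,1,1).

The boundary map ∂_2: C_2 → C_1 maps a triangle to the signed sum of its edges. For instance
  ∂abe = be − ae + ab,
  ∂abd = bd − ad + ab.
The 10×10 boundary matrix has rank 6 and Smith normal form diag(1,1,1,1,1,1).

The boundary map ∂_3: C_3 → C_2 sends each 3-simplex σ to the alternating sum Σ_i (−1)^i (σ with its i-th vertex removed). For instance
  ∂abde = bde − ade + abe − abd,
  ∂bcde = cde − bde + bce − bcd.
The 10×5 boundary matrix has rank 4 and Smith normal form diag(1,1,1,1).

Reading off H_k = ker ∂_k / im ∂_{k+1}:

  H_0: rank C_0 − rank ∂_1 = 5 − 4 = 1, and the invariant factors of ∂_1 are all 1, so H_0 ≅ Z.
  H_1: rank ker ∂_1 − rank ∂_2 = (10 − 4) − 6 = 0, and the invariant factors of ∂_2 are all 1, so H_1 ≅ 0.
  H_2: rank ker ∂_2 − rank ∂_3 = (10 − 6) − 4 = 0, and the invariant factors of ∂_3 are all 1, so H_2 ≅ 0.
  H_3: rank ker ∂_3 − rank ∂_4 = (5 − 4) − 0 = 1, and there is no ∂_4, so H_3 ≅ Z.

As a check, the Euler characteristic is 5 − 10 + 10 − 5 = 0, which agrees with 1 − 0 + 0 − 1 = 0.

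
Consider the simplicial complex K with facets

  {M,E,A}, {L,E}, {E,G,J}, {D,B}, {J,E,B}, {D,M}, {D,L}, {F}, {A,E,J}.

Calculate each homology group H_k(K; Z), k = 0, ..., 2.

Order the vertices as A < B < D < E < F < G < J < L < M. Listing each simplex with vertices in this order, K has dimension 2 with simplices:

  0-simplices (9): A, B, D, E, F, G, J, L, M
  1-simplices (13): AE, AJ, AM, BD, BE, BJ, DL, DM, EG, EJ, EL, EM, GJ
  2-simplices (4): AEJ, AEM, BEJ, EGJ

giving chain groups C_0 ≅ Z^9, C_1 ≅ Z^13, C_2 ≅ Z^4.

The boundary map ∂_1: C_1 → C_0 maps an edge to its endpoints' difference, ∂[p,q] = q − p.
This gives a 9×13 integer matrix of rank 7; reducing to Smith normal form yields diagonal entries (1,1,1,1,1,1,1).

∂_2: C_2 → C_1 maps a triangle to the signed sum of its edges. For instance
  ∂AEM = EM − AM + AE,
  ∂BEJ = EJ − BJ + BE.
This gives a 13×4 integer matrix of rank 4; reducing to Smith normal form yields diagonal entries (1,1,1,1).

Reading off H_k = ker ∂_k / im ∂_{k+1}:

  H_0: rank C_0 − rank ∂_1 = 9 − 7 = 2, and the invariant factors of ∂_1 are all 1, so H_0 ≅ Z^2.
  H_1: rank ker ∂_1 − rank ∂_2 = (13 − 7) − 4 = 2, and the invariant factors of ∂_2 are all 1, so H_1 ≅ Z^2.
  H_2: rank ker ∂_2 − rank ∂_3 = (4 − 4) − 0 = 0, and there is no ∂_3, so H_2 ≅ 0.

H_0 ≅ Z^2,  H_1 ≅ Z^2,  H_2 = 0.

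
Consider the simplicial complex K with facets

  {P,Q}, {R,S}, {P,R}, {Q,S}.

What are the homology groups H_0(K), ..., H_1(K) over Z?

H_0 = Z,  H_1 = Z.

Take the total order P < Q < R < S on the vertex set. Then K (dimension 1) consists of the simplices:

  0-simplices (4): P, Q, R, S
  1-simplices (4): PQ, PR, QS, RS

giving chain groups C_0 ≅ Z^4, C_1 ≅ Z^4.

∂_1: C_1 → C_0 maps an edge to its endpoints' difference, ∂[p,q] = q − p.
The 4×4 boundary matrix has rank 3 and Smith normal form diag(1,1,1).

From H_k ≅ ker(∂_k) / im(∂_{k+1}) we obtain:

  H_0: rank C_0 − rank ∂_1 = 4 − 3 = 1, and the invariant factors of ∂_1 are all 1, so H_0 = Z.
  H_1: rank ker ∂_1 − rank ∂_2 = (4 − 3) − 0 = 1, and there is no ∂_2, so H_1 = Z.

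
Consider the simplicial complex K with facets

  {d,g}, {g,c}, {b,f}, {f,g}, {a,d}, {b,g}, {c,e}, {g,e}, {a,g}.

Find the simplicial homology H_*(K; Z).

We work with the vertex ordering a < b < c < d < e < f < g. The simplices of K, each written with vertices in increasing order, are:

  0-simplices (7): a, b, c, d, e, f, g
  1-simplices (9): ad, ag, bf, bg, ce, cg, dg, eg, fg

Hence C_0 ≅ Z^7, C_1 ≅ Z^9.

∂_1: C_1 → C_0 maps an edge to its endpoints' difference, ∂[p,q] = q − p. For instance
  ∂ce = e − c.
The resulting 7×9 matrix has rank 6, and its Smith normal form has invariant factors (1,1,1,1,1,1).

Reading off H_k = ker ∂_k / im ∂_{k+1}:

  H_0: rank C_0 − rank ∂_1 = 7 − 6 = 1, and the invariant factors of ∂_1 are all 1, so H_0 = Z.
  H_1: rank ker ∂_1 − rank ∂_2 = (9 − 6) − 0 = 3, and there is no ∂_2, so H_1 = Z^3.

As a check, the Euler characteristic is 7 − 9 = -2, which agrees with 1 − 3 = -2.

H_0 = Z,  H_1 = Z^3.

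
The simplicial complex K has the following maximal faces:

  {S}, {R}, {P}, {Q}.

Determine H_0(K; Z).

We work with the vertex ordering P < Q < R < S. The simplices of K, each written with vertices in increasing order, are:

  0-simplices (4): P, Q, R, S

so the chain groups are C_0 ≅ Z^4.

Now H_k = ker ∂_k / im ∂_{k+1}, so:

  H_0: rank C_0 − rank ∂_1 = 4 − 0 = 4, and there is no ∂_1, so H_0 ≅ Z^4.

H_0 = Z^4.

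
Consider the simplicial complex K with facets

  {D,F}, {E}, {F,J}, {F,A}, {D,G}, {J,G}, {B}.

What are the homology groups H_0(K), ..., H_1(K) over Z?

Order the vertices as A < B < D < E < F < G < J. Listing each simplex with vertices in this order, K has dimension 1 with simplices:

  0-simplices (7): A, B, D, E, F, G, J
  1-simplices (5): AF, DF, DG, FJ, GJ

so the chain groups are C_0 ≅ Z^7, C_1 ≅ Z^5.

The boundary map ∂_1: C_1 → C_0 is given by ∂[p,q] = [q] − [p]. For instance
  ∂DG = G − D.
This gives a 7×5 integer matrix of rank 4; reducing to Smith normal form yields diagonal entries (1,1,1,1).

From H_k ≅ ker(∂_k) / im(∂_{k+1}) we obtain:

  H_0: rank C_0 − rank ∂_1 = 7 − 4 = 3, and the invariant factors of ∂_1 are all 1, so H_0 = Z^3.
  H_1: rank ker ∂_1 − rank ∂_2 = (5 − 4) − 0 = 1, and there is no ∂_2, so H_1 = Z.

H_0 = Z^3,  H_1 = Z.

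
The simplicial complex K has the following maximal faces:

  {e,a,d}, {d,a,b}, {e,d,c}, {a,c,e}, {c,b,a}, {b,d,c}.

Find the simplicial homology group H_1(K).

Fix the vertex order a < b < c < d < e and write every simplex with vertices in increasing order. Then dim K = 2 and the simplices of K are:

  0-simplices (5): a, b, c, d, e
  1-simplices (9): ab, ac, ad, ae, bc, bd, cd, ce, de
  2-simplices (6): abc, abd, ace, ade, bcd, cde

giving chain groups C_0 ≅ Z^5, C_1 ≅ Z^9, C_2 ≅ Z^6.

The boundary map ∂_1: C_1 → C_0 sends each edge [p,q] (with p < q) to q − p. For instance
  ∂cd = d − c.
The 5×9 boundary matrix has rank 4 and Smith normal form diag(1,1,1,1).

∂_2: C_2 → C_1 maps a triangle to the signed sum of its edges. For instance
  ∂ace = ce − ae + ac,
  ∂ade = de − ae + ad.
The 9×6 boundary matrix has rank 5 and Smith normal form diag(1,1,1,1,1).

Now H_k = ker ∂_k / im ∂_{k+1}, so:

  H_1: rank ker ∂_1 − rank ∂_2 = (9 − 4) − 5 = 0, and the invariant factors of ∂_2 are all 1, so H_1 ≅ 0.

H_1 ≅ 0.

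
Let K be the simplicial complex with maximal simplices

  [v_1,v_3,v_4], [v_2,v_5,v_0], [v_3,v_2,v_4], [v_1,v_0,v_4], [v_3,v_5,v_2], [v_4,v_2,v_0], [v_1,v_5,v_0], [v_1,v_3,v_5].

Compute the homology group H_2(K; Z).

H_2 ≅ Z.

We work with the vertex ordering v_0 < v_1 < v_2 < v_3 < v_4 < v_5. The simplices of K, each written with vertices in increasing order, are:

  0-simplices (6): [v_0], [v_1], [v_2], [v_3], [v_4], [v_5]
  1-simplices (12): [v_0,v_1], [v_0,v_2], [v_0,v_4], [v_0,v_5], [v_1,v_3], [v_1,v_4], [v_1,v_5], [v_2,v_3], [v_2,v_4], [v_2,v_5], [v_3,v_4], [v_3,v_5]
  2-simplices (8): [v_0,v_1,v_4], [v_0,v_1,v_5], [v_0,v_2,v_4], [v_0,v_2,v_5], [v_1,v_3,v_4], [v_1,v_3,v_5], [v_2,v_3,v_4], [v_2,v_3,v_5]

giving chain groups C_0 ≅ Z^6, C_1 ≅ Z^12, C_2 ≅ Z^8.

The boundary map ∂_1: C_1 → C_0 is given by ∂[p,q] = [q] − [p].
The resulting 6×12 matrix has rank 5, and its Smith normal form has invariant factors (1,1,1,1,1).

Boundary ∂_2: C_2 → C_1 maps a triangle to the signed sum of its edges. For instance
  ∂[v_1,v_3,v_4] = [v_3,v_4] − [v_1,v_4] + [v_1,v_3],
  ∂[v_2,v_3,v_5] = [v_3,v_5] − [v_2,v_5] + [v_2,v_3].
The resulting 12×8 matrix has rank 7, and its Smith normal form has invariant factors (1,1,1,1,1,1,1).

Computing H_k = (kernel of ∂_k) / (image of ∂_{k+1}):

  H_2: rank ker ∂_2 − rank ∂_3 = (8 − 7) − 0 = 1, and there is no ∂_3, so H_2 = Z.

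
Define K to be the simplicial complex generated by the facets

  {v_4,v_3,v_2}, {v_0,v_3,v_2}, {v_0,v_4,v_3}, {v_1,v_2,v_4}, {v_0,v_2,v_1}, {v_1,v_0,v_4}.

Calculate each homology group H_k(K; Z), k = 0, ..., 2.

Fix the vertex order v_0 < v_1 < v_2 < v_3 < v_4 and write every simplex with vertices in increasing order. Then dim K = 2 and the simplices of K are:

  0-simplices (5): [v_0], [v_1], [v_2], [v_3], [v_4]
  1-simplices (9): [v_0,v_1], [v_0,v_2], [v_0,v_3], [v_0,v_4], [v_1,v_2], [v_1,v_4], [v_2,v_3], [v_2,v_4], [v_3,v_4]
  2-simplices (6): [v_0,v_1,v_2], [v_0,v_1,v_4], [v_0,v_2,v_3], [v_0,v_3,v_4], [v_1,v_2,v_4], [v_2,v_3,v_4]

so the chain groups are C_0 ≅ Z^5, C_1 ≅ Z^9, C_2 ≅ Z^6.

∂_1: C_1 → C_0 maps an edge to its endpoints' difference, ∂[p,q] = q − p. For instance
  ∂[v_1,v_2] = [v_2] − [v_1].
As a 5×9 matrix over Z this has rank 4, with invariant factors (1,1,1,1).

Boundary ∂_2: C_2 → C_1 maps a triangle to the signed sum of its edges. For instance
  ∂[v_0,v_1,v_4] = [v_1,v_4] − [v_0,v_4] + [v_0,v_1],
  ∂[v_0,v_3,v_4] = [v_3,v_4] − [v_0,v_4] + [v_0,v_3].
The resulting 9×6 matrix has rank 5, and its Smith normal form has invariant factors (1,1,1,1,1).

Now H_k = ker ∂_k / im ∂_{k+1}, so:

  H_0: rank C_0 − rank ∂_1 = 5 − 4 = 1, and the invariant factors of ∂_1 are all 1, so H_0 ≅ Z.
  H_1: rank ker ∂_1 − rank ∂_2 = (9 − 4) − 5 = 0, and the invariant factors of ∂_2 are all 1, so H_1 ≅ 0.
  H_2: rank ker ∂_2 − rank ∂_3 = (6 − 5) − 0 = 1, and there is no ∂_3, so H_2 ≅ Z.

As a check, the Euler characteristic is 5 − 9 + 6 = 2, which agrees with 1 − 0 + 1 = 2.

H_0 = Z,  H_1 = 0,  H_2 = Z.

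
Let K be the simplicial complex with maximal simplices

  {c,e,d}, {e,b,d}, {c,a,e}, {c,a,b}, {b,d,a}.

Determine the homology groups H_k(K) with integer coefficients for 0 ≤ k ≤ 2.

Fix the vertex order a < b < c < d < e and write every simplex with vertices in increasing order. Then dim K = 2 and the simplices of K are:

  0-simplices (5): a, b, c, d, e
  1-simplices (10): ab, ac, ad, ae, bc, bd, be, cd, ce, de
  2-simplices (5): abc, abd, ace, bde, cde

so the chain groups are C_0 ≅ Z^5, C_1 ≅ Z^10, C_2 ≅ Z^5.

The boundary map ∂_1: C_1 → C_0 is given by ∂[p,q] = [q] − [p]. For instance
  ∂ab = b − a.
As a 5×10 matrix over Z this has rank 4, with invariant factors (1,1,1,1).

The boundary map ∂_2: C_2 → C_1 acts by ∂[p,q,r] = [q,r] − [p,r] + [p,q]. For instance
  ∂abd = bd − ad + ab,
  ∂bde = de − be + bd.
As a 10×5 matrix over Z this has rank 5, with invariant factors (1,1,1,1,1).

Now H_k = ker ∂_k / im ∂_{k+1}, so:

  H_0: rank C_0 − rank ∂_1 = 5 − 4 = 1, and the invariant factors of ∂_1 are all 1, so H_0 ≅ Z.
  H_1: rank ker ∂_1 − rank ∂_2 = (10 − 4) − 5 = 1, and the invariant factors of ∂_2 are all 1, so H_1 ≅ Z.
  H_2: rank ker ∂_2 − rank ∂_3 = (5 − 5) − 0 = 0, and there is no ∂_3, so H_2 ≅ 0.

(K is a triangulation of the Möbius band.)

H_0 ≅ Z,  H_1 ≅ Z,  H_2 = 0.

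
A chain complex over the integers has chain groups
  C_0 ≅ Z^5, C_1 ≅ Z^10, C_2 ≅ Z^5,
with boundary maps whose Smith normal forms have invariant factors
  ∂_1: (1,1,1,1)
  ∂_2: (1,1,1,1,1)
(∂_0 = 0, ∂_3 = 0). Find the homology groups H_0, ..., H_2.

H_0: b_0 = 5 − 0 − 4 = 1; torsion from ∂_1 factors > 1: none. So H_0 = Z.
H_1: b_1 = 10 − 4 − 5 = 1; torsion from ∂_2 factors > 1: none. So H_1 = Z.
H_2: b_2 = 5 − 5 − 0 = 0; torsion from ∂_3 factors > 1: none. So H_2 = 0.

H_0 = Z,  H_1 = Z,  H_2 = 0.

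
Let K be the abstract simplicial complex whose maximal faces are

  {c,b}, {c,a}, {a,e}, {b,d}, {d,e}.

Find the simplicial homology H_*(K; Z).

Take the total order a < b < c < d < e on the vertex set. Then K (dimension 1) consists of the simplices:

  0-simplices (5): a, b, c, d, e
  1-simplices (5): ac, ae, bc, bd, de

so the chain groups are C_0 ≅ Z^5, C_1 ≅ Z^5.

The boundary map ∂_1: C_1 → C_0 maps an edge to its endpoints' difference, ∂[p,q] = q − p.
This gives a 5×5 integer matrix of rank 4; reducing to Smith normal form yields diagonal entries (1,1,1,1).

From H_k ≅ ker(∂_k) / im(∂_{k+1}) we obtain:

  H_0: rank C_0 − rank ∂_1 = 5 − 4 = 1, and the invariant factors of ∂_1 are all 1, so H_0 ≅ Z.
  H_1: rank ker ∂_1 − rank ∂_2 = (5 − 4) − 0 = 1, and there is no ∂_2, so H_1 ≅ Z.

(K is a triangulation of the circle S^1.)

H_0 = Z,  H_1 = Z.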